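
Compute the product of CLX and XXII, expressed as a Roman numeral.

CLX = 160
XXII = 22
160 × 22 = 3520

MMMDXX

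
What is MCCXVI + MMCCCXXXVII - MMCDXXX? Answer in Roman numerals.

MCCXVI = 1216, MMCCCXXXVII = 2337, MMCDXXX = 2430
1216 + 2337 = 3553
3553 - 2430 = 1123

MCXXIII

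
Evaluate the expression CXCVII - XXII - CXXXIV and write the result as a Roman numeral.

CXCVII = 197, XXII = 22, CXXXIV = 134
197 - 22 = 175
175 - 134 = 41

XLI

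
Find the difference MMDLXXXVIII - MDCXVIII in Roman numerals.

MMDLXXXVIII = 2588
MDCXVIII = 1618
2588 - 1618 = 970

CMLXX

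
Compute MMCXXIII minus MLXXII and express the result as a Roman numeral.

MMCXXIII = 2123
MLXXII = 1072
2123 - 1072 = 1051

MLI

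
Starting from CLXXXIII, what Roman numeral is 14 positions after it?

CLXXXIII = 183
183 + 14 = 197

CXCVII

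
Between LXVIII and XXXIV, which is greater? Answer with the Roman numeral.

LXVIII = 68
XXXIV = 34
68 is larger

LXVIII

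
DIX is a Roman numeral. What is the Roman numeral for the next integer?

DIX = 509, so the next integer is 509 + 1 = 510

DX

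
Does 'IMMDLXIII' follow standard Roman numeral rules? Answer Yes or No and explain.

'IMMDLXIII': Invalid subtractive combination: IM

No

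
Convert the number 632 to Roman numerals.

Convert 632 to Roman numerals:
  632 contains 1×500 (D)
  132 contains 1×100 (C)
  32 contains 3×10 (XXX)
  2 contains 2×1 (II)

DCXXXII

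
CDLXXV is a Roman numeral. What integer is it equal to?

CDLXXV: CD=400, L=50, X=10, X=10, V=5
400 + 50 + 10 + 10 + 5 = 475

475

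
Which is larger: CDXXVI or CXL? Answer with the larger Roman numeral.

CDXXVI = 426
CXL = 140
426 is larger

CDXXVI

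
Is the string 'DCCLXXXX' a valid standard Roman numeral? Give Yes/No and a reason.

'DCCLXXXX': More than 3 consecutive X's

No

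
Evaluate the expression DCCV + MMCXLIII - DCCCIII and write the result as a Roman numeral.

DCCV = 705, MMCXLIII = 2143, DCCCIII = 803
705 + 2143 = 2848
2848 - 803 = 2045

MMXLV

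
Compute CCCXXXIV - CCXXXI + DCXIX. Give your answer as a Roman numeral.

CCCXXXIV = 334, CCXXXI = 231, DCXIX = 619
334 - 231 = 103
103 + 619 = 722

DCCXXII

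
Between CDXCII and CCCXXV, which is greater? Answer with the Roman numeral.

CDXCII = 492
CCCXXV = 325
492 is larger

CDXCII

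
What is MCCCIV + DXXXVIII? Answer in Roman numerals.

MCCCIV = 1304
DXXXVIII = 538
1304 + 538 = 1842

MDCCCXLII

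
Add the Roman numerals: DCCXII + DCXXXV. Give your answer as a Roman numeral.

DCCXII = 712
DCXXXV = 635
712 + 635 = 1347

MCCCXLVII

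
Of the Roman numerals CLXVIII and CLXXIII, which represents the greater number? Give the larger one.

CLXVIII = 168
CLXXIII = 173
173 is larger

CLXXIII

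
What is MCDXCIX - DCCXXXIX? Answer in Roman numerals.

MCDXCIX = 1499
DCCXXXIX = 739
1499 - 739 = 760

DCCLX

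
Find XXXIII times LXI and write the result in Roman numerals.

XXXIII = 33
LXI = 61
33 × 61 = 2013

MMXIII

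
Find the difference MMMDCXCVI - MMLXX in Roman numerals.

MMMDCXCVI = 3696
MMLXX = 2070
3696 - 2070 = 1626

MDCXXVI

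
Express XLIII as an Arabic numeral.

XLIII: XL=40, I=1, I=1, I=1
40 + 1 + 1 + 1 = 43

43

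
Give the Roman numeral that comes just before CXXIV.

CXXIV = 124; previous is 123

CXXIII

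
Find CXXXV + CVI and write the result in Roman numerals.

CXXXV = 135
CVI = 106
135 + 106 = 241

CCXLI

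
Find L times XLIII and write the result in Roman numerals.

L = 50
XLIII = 43
50 × 43 = 2150

MMCL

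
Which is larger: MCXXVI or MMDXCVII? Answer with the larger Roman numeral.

MCXXVI = 1126
MMDXCVII = 2597
2597 is larger

MMDXCVII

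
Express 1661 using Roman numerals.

Convert 1661 to Roman numerals:
  1661 contains 1×1000 (M)
  661 contains 1×500 (D)
  161 contains 1×100 (C)
  61 contains 1×50 (L)
  11 contains 1×10 (X)
  1 contains 1×1 (I)

MDCLXI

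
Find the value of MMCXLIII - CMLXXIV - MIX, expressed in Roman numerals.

MMCXLIII = 2143, CMLXXIV = 974, MIX = 1009
2143 - 974 = 1169
1169 - 1009 = 160

CLX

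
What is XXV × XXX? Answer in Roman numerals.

XXV = 25
XXX = 30
25 × 30 = 750

DCCL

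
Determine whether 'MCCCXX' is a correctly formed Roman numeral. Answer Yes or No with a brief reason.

'MCCCXX': Check the rules: uses only the symbols I, V, X, L, C, D, M; no symbol is repeated more than three times in a row; V, L and D each appear at most once; no smaller symbol precedes a larger one (values never increase from left to right). Value: M (1000) + C (100) + C (100) + C (100) + X (10) + X (10) = 1320. So it is a valid standard Roman numeral.

Yes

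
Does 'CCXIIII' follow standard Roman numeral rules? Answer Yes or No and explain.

'CCXIIII': More than 3 consecutive I's

No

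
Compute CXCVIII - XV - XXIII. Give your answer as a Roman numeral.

CXCVIII = 198, XV = 15, XXIII = 23
198 - 15 = 183
183 - 23 = 160

CLX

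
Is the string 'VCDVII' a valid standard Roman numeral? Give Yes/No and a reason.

'VCDVII': V should not appear more than once

No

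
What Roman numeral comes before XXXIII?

XXXIII = 33; previous is 32

XXXII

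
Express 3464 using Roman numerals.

Convert 3464 to Roman numerals:
  3464 contains 3×1000 (MMM)
  464 contains 1×400 (CD)
  64 contains 1×50 (L)
  14 contains 1×10 (X)
  4 contains 1×4 (IV)

MMMCDLXIV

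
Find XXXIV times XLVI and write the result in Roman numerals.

XXXIV = 34
XLVI = 46
34 × 46 = 1564

MDLXIV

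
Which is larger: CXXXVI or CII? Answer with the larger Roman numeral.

CXXXVI = 136
CII = 102
136 is larger

CXXXVI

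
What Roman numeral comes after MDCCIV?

MDCCIV = 1704, so the next integer is 1704 + 1 = 1705

MDCCV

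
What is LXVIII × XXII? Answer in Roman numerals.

LXVIII = 68
XXII = 22
68 × 22 = 1496

MCDXCVI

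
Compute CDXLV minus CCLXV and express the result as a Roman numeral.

CDXLV = 445
CCLXV = 265
445 - 265 = 180

CLXXX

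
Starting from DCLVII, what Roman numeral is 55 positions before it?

DCLVII = 657
657 - 55 = 602

DCII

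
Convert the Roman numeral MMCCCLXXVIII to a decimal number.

MMCCCLXXVIII: M=1000, M=1000, C=100, C=100, C=100, L=50, X=10, X=10, V=5, I=1, I=1, I=1
1000 + 1000 + 100 + 100 + 100 + 50 + 10 + 10 + 5 + 1 + 1 + 1 = 2378

2378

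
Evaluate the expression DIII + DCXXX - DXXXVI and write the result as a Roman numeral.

DIII = 503, DCXXX = 630, DXXXVI = 536
503 + 630 = 1133
1133 - 536 = 597

DXCVII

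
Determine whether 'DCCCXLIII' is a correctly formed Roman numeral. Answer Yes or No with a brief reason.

'DCCCXLIII': Check the rules: uses only the symbols I, V, X, L, C, D, M; no symbol is repeated more than three times in a row; V, L and D each appear at most once; the only place a smaller symbol precedes a larger one is the allowed subtractive pair XL, the symbol right after such a pair (if any) is smaller than the pair's first symbol, and otherwise the values never increase from left to right. Value: D (500) + C (100) + C (100) + C (100) + XL (40) + I (1) + I (1) + I (1) = 843. So it is a valid standard Roman numeral.

Yes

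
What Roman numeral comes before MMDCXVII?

MMDCXVII = 2617, so the previous integer is 2617 - 1 = 2616

MMDCXVI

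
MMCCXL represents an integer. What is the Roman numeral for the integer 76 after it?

MMCCXL = 2240
2240 + 76 = 2316

MMCCCXVI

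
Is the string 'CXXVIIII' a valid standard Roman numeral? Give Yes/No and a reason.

'CXXVIIII': More than 3 consecutive I's

No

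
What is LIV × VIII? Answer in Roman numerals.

LIV = 54
VIII = 8
54 × 8 = 432

CDXXXII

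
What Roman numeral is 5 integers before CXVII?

CXVII = 117
117 - 5 = 112

CXII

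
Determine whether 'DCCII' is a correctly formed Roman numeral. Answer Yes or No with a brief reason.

'DCCII': Check the rules: uses only the symbols I, V, X, L, C, D, M; no symbol is repeated more than three times in a row; V, L and D each appear at most once; no smaller symbol precedes a larger one (values never increase from left to right). Value: D (500) + C (100) + C (100) + I (1) + I (1) = 702. So it is a valid standard Roman numeral.

Yes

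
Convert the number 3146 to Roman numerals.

Convert 3146 to Roman numerals:
  3146 contains 3×1000 (MMM)
  146 contains 1×100 (C)
  46 contains 1×40 (XL)
  6 contains 1×5 (V)
  1 contains 1×1 (I)

MMMCXLVI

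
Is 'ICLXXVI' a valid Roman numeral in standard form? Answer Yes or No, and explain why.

'ICLXXVI': Invalid subtractive combination: IC

No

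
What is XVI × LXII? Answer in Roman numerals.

XVI = 16
LXII = 62
16 × 62 = 992

CMXCII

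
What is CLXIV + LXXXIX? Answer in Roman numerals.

CLXIV = 164
LXXXIX = 89
164 + 89 = 253

CCLIII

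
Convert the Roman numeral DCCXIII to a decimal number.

DCCXIII: D=500, C=100, C=100, X=10, I=1, I=1, I=1
500 + 100 + 100 + 10 + 1 + 1 + 1 = 713

713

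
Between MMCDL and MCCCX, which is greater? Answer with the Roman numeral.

MMCDL = 2450
MCCCX = 1310
2450 is larger

MMCDL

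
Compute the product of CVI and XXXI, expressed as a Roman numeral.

CVI = 106
XXXI = 31
106 × 31 = 3286

MMMCCLXXXVI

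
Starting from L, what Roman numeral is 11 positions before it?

L = 50
50 - 11 = 39

XXXIX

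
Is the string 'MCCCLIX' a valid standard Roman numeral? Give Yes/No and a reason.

'MCCCLIX': Check the rules: uses only the symbols I, V, X, L, C, D, M; no symbol is repeated more than three times in a row; V, L and D each appear at most once; the only place a smaller symbol precedes a larger one is the allowed subtractive pair IX, the symbol right after such a pair (if any) is smaller than the pair's first symbol, and otherwise the values never increase from left to right. Value: M (1000) + C (100) + C (100) + C (100) + L (50) + IX (9) = 1359. So it is a valid standard Roman numeral.

Yes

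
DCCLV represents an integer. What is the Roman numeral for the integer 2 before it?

DCCLV = 755
755 - 2 = 753

DCCLIII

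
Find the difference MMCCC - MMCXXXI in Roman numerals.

MMCCC = 2300
MMCXXXI = 2131
2300 - 2131 = 169

CLXIX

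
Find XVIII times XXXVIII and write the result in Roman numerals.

XVIII = 18
XXXVIII = 38
18 × 38 = 684

DCLXXXIV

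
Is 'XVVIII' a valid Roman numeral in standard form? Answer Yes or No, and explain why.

'XVVIII': V should not appear more than once

No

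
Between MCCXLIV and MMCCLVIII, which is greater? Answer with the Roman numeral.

MCCXLIV = 1244
MMCCLVIII = 2258
2258 is larger

MMCCLVIII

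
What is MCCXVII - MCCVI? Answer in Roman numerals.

MCCXVII = 1217
MCCVI = 1206
1217 - 1206 = 11

XI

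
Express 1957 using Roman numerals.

Convert 1957 to Roman numerals:
  1957 contains 1×1000 (M)
  957 contains 1×900 (CM)
  57 contains 1×50 (L)
  7 contains 1×5 (V)
  2 contains 2×1 (II)

MCMLVII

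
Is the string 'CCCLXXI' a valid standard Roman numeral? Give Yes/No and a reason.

'CCCLXXI': Check the rules: uses only the symbols I, V, X, L, C, D, M; no symbol is repeated more than three times in a row; V, L and D each appear at most once; no smaller symbol precedes a larger one (values never increase from left to right). Value: C (100) + C (100) + C (100) + L (50) + X (10) + X (10) + I (1) = 371. So it is a valid standard Roman numeral.

Yes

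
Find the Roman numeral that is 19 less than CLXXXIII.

CLXXXIII = 183
183 - 19 = 164

CLXIV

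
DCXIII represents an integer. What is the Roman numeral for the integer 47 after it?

DCXIII = 613
613 + 47 = 660

DCLX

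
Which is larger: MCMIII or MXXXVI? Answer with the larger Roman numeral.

MCMIII = 1903
MXXXVI = 1036
1903 is larger

MCMIII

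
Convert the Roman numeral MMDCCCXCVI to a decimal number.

MMDCCCXCVI: M=1000, M=1000, D=500, C=100, C=100, C=100, XC=90, V=5, I=1
1000 + 1000 + 500 + 100 + 100 + 100 + 90 + 5 + 1 = 2896

2896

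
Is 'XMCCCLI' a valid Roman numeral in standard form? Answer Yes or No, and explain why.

'XMCCCLI': Invalid subtractive combination: XM

No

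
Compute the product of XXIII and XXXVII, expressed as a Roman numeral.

XXIII = 23
XXXVII = 37
23 × 37 = 851

DCCCLI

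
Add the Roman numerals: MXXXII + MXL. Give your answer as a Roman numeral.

MXXXII = 1032
MXL = 1040
1032 + 1040 = 2072

MMLXXII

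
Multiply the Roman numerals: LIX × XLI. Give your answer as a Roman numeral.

LIX = 59
XLI = 41
59 × 41 = 2419

MMCDXIX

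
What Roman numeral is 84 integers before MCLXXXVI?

MCLXXXVI = 1186
1186 - 84 = 1102

MCII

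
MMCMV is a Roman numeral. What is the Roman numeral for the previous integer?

MMCMV = 2905; previous is 2904

MMCMIV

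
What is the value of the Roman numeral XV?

XV: X=10, V=5
10 + 5 = 15

15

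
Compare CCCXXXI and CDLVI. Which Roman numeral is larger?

CCCXXXI = 331
CDLVI = 456
456 is larger

CDLVI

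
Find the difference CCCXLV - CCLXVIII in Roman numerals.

CCCXLV = 345
CCLXVIII = 268
345 - 268 = 77

LXXVII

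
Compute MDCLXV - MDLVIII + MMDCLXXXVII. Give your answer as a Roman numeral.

MDCLXV = 1665, MDLVIII = 1558, MMDCLXXXVII = 2687
1665 - 1558 = 107
107 + 2687 = 2794

MMDCCXCIV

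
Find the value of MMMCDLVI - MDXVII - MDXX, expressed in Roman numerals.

MMMCDLVI = 3456, MDXVII = 1517, MDXX = 1520
3456 - 1517 = 1939
1939 - 1520 = 419

CDXIX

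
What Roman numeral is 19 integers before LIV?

LIV = 54
54 - 19 = 35

XXXV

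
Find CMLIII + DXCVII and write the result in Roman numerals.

CMLIII = 953
DXCVII = 597
953 + 597 = 1550

MDL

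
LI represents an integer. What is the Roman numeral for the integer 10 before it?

LI = 51
51 - 10 = 41

XLI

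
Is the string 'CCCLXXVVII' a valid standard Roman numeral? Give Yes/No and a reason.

'CCCLXXVVII': V should not appear more than once

No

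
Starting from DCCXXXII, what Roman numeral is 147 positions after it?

DCCXXXII = 732
732 + 147 = 879

DCCCLXXIX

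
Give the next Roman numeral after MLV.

MLV = 1055, so the next integer is 1055 + 1 = 1056

MLVI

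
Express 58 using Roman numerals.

Convert 58 to Roman numerals:
  58 contains 1×50 (L)
  8 contains 1×5 (V)
  3 contains 3×1 (III)

LVIII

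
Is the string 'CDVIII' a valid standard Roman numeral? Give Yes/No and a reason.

'CDVIII': Check the rules: uses only the symbols I, V, X, L, C, D, M; no symbol is repeated more than three times in a row; V, L and D each appear at most once; the only place a smaller symbol precedes a larger one is the allowed subtractive pair CD, the symbol right after such a pair (if any) is smaller than the pair's first symbol, and otherwise the values never increase from left to right. Value: CD (400) + V (5) + I (1) + I (1) + I (1) = 408. So it is a valid standard Roman numeral.

Yes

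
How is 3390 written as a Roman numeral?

Convert 3390 to Roman numerals:
  3390 contains 3×1000 (MMM)
  390 contains 3×100 (CCC)
  90 contains 1×90 (XC)

MMMCCCXC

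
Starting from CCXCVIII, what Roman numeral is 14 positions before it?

CCXCVIII = 298
298 - 14 = 284

CCLXXXIV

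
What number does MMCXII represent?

MMCXII: M=1000, M=1000, C=100, X=10, I=1, I=1
1000 + 1000 + 100 + 10 + 1 + 1 = 2112

2112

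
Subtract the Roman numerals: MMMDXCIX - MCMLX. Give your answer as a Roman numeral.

MMMDXCIX = 3599
MCMLX = 1960
3599 - 1960 = 1639

MDCXXXIX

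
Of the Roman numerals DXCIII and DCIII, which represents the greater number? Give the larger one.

DXCIII = 593
DCIII = 603
603 is larger

DCIII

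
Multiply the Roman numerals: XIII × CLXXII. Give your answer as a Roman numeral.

XIII = 13
CLXXII = 172
13 × 172 = 2236

MMCCXXXVI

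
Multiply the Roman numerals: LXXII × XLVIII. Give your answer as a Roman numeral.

LXXII = 72
XLVIII = 48
72 × 48 = 3456

MMMCDLVI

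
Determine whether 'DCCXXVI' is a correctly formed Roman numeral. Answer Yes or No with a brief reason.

'DCCXXVI': Check the rules: uses only the symbols I, V, X, L, C, D, M; no symbol is repeated more than three times in a row; V, L and D each appear at most once; no smaller symbol precedes a larger one (values never increase from left to right). Value: D (500) + C (100) + C (100) + X (10) + X (10) + V (5) + I (1) = 726. So it is a valid standard Roman numeral.

Yes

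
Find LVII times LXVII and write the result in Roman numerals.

LVII = 57
LXVII = 67
57 × 67 = 3819

MMMDCCCXIX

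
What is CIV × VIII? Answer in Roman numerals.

CIV = 104
VIII = 8
104 × 8 = 832

DCCCXXXII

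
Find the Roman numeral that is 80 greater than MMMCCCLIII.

MMMCCCLIII = 3353
3353 + 80 = 3433

MMMCDXXXIII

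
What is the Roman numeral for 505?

Convert 505 to Roman numerals:
  505 contains 1×500 (D)
  5 contains 1×5 (V)

DV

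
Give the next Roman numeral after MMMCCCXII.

MMMCCCXII = 3312; next is 3313

MMMCCCXIII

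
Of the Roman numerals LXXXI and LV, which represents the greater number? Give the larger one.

LXXXI = 81
LV = 55
81 is larger

LXXXI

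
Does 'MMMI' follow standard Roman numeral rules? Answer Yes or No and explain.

'MMMI': Check the rules: uses only the symbols I, V, X, L, C, D, M; no symbol is repeated more than three times in a row; V, L and D each appear at most once; no smaller symbol precedes a larger one (values never increase from left to right). Value: M (1000) + M (1000) + M (1000) + I (1) = 3001. So it is a valid standard Roman numeral.

Yes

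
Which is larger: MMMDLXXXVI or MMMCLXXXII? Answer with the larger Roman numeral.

MMMDLXXXVI = 3586
MMMCLXXXII = 3182
3586 is larger

MMMDLXXXVI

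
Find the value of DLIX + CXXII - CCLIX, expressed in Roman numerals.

DLIX = 559, CXXII = 122, CCLIX = 259
559 + 122 = 681
681 - 259 = 422

CDXXII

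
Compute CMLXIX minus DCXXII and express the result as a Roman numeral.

CMLXIX = 969
DCXXII = 622
969 - 622 = 347

CCCXLVII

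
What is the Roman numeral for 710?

Convert 710 to Roman numerals:
  710 contains 1×500 (D)
  210 contains 2×100 (CC)
  10 contains 1×10 (X)

DCCX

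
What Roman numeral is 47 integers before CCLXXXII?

CCLXXXII = 282
282 - 47 = 235

CCXXXV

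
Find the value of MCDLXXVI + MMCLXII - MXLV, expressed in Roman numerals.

MCDLXXVI = 1476, MMCLXII = 2162, MXLV = 1045
1476 + 2162 = 3638
3638 - 1045 = 2593

MMDXCIII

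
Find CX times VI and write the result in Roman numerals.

CX = 110
VI = 6
110 × 6 = 660

DCLX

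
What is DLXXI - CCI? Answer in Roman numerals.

DLXXI = 571
CCI = 201
571 - 201 = 370

CCCLXX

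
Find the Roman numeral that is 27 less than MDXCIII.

MDXCIII = 1593
1593 - 27 = 1566

MDLXVI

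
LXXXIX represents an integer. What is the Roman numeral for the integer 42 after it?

LXXXIX = 89
89 + 42 = 131

CXXXI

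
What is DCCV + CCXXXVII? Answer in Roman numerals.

DCCV = 705
CCXXXVII = 237
705 + 237 = 942

CMXLII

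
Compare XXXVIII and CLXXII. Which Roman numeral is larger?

XXXVIII = 38
CLXXII = 172
172 is larger

CLXXII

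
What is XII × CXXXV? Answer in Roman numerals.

XII = 12
CXXXV = 135
12 × 135 = 1620

MDCXX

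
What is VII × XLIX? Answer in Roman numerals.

VII = 7
XLIX = 49
7 × 49 = 343

CCCXLIII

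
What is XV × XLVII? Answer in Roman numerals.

XV = 15
XLVII = 47
15 × 47 = 705

DCCV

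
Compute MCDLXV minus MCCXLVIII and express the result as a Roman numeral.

MCDLXV = 1465
MCCXLVIII = 1248
1465 - 1248 = 217

CCXVII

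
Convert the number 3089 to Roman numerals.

Convert 3089 to Roman numerals:
  3089 contains 3×1000 (MMM)
  89 contains 1×50 (L)
  39 contains 3×10 (XXX)
  9 contains 1×9 (IX)

MMMLXXXIX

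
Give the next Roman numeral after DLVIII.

DLVIII = 558, so the next integer is 558 + 1 = 559

DLIX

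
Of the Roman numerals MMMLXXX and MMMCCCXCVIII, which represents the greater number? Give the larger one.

MMMLXXX = 3080
MMMCCCXCVIII = 3398
3398 is larger

MMMCCCXCVIII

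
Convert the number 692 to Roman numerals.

Convert 692 to Roman numerals:
  692 contains 1×500 (D)
  192 contains 1×100 (C)
  92 contains 1×90 (XC)
  2 contains 2×1 (II)

DCXCII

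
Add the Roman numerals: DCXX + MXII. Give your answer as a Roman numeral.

DCXX = 620
MXII = 1012
620 + 1012 = 1632

MDCXXXII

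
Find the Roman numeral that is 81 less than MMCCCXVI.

MMCCCXVI = 2316
2316 - 81 = 2235

MMCCXXXV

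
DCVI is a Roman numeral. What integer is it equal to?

DCVI: D=500, C=100, V=5, I=1
500 + 100 + 5 + 1 = 606

606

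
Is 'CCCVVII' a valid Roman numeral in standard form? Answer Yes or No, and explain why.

'CCCVVII': V should not appear more than once

No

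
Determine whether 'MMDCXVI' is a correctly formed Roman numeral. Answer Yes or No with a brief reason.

'MMDCXVI': Check the rules: uses only the symbols I, V, X, L, C, D, M; no symbol is repeated more than three times in a row; V, L and D each appear at most once; no smaller symbol precedes a larger one (values never increase from left to right). Value: M (1000) + M (1000) + D (500) + C (100) + X (10) + V (5) + I (1) = 2616. So it is a valid standard Roman numeral.

Yes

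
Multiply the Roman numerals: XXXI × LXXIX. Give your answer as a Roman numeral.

XXXI = 31
LXXIX = 79
31 × 79 = 2449

MMCDXLIX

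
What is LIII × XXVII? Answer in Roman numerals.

LIII = 53
XXVII = 27
53 × 27 = 1431

MCDXXXI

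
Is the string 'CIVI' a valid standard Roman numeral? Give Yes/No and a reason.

'CIVI': I cannot come right after the subtractive pair IV: once I is subtracted in IV, the next symbol must be smaller than I

No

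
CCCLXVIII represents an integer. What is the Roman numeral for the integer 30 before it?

CCCLXVIII = 368
368 - 30 = 338

CCCXXXVIII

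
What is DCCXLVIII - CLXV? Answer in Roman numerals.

DCCXLVIII = 748
CLXV = 165
748 - 165 = 583

DLXXXIII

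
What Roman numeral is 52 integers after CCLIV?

CCLIV = 254
254 + 52 = 306

CCCVI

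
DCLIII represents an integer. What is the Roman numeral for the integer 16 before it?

DCLIII = 653
653 - 16 = 637

DCXXXVII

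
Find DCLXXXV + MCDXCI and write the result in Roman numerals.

DCLXXXV = 685
MCDXCI = 1491
685 + 1491 = 2176

MMCLXXVI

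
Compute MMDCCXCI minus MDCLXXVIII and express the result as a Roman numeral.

MMDCCXCI = 2791
MDCLXXVIII = 1678
2791 - 1678 = 1113

MCXIII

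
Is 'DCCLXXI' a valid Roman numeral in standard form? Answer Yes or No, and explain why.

'DCCLXXI': Check the rules: uses only the symbols I, V, X, L, C, D, M; no symbol is repeated more than three times in a row; V, L and D each appear at most once; no smaller symbol precedes a larger one (values never increase from left to right). Value: D (500) + C (100) + C (100) + L (50) + X (10) + X (10) + I (1) = 771. So it is a valid standard Roman numeral.

Yes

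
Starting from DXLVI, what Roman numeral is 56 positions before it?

DXLVI = 546
546 - 56 = 490

CDXC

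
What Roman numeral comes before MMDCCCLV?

MMDCCCLV = 2855, so the previous integer is 2855 - 1 = 2854

MMDCCCLIV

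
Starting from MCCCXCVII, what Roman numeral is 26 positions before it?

MCCCXCVII = 1397
1397 - 26 = 1371

MCCCLXXI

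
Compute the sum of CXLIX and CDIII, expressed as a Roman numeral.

CXLIX = 149
CDIII = 403
149 + 403 = 552

DLII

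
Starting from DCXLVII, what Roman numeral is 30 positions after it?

DCXLVII = 647
647 + 30 = 677

DCLXXVII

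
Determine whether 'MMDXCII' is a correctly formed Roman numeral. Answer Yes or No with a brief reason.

'MMDXCII': Check the rules: uses only the symbols I, V, X, L, C, D, M; no symbol is repeated more than three times in a row; V, L and D each appear at most once; the only place a smaller symbol precedes a larger one is the allowed subtractive pair XC, the symbol right after such a pair (if any) is smaller than the pair's first symbol, and otherwise the values never increase from left to right. Value: M (1000) + M (1000) + D (500) + XC (90) + I (1) + I (1) = 2592. So it is a valid standard Roman numeral.

Yes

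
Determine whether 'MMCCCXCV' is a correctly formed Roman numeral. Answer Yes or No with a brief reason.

'MMCCCXCV': Check the rules: uses only the symbols I, V, X, L, C, D, M; no symbol is repeated more than three times in a row; V, L and D each appear at most once; the only place a smaller symbol precedes a larger one is the allowed subtractive pair XC, the symbol right after such a pair (if any) is smaller than the pair's first symbol, and otherwise the values never increase from left to right. Value: M (1000) + M (1000) + C (100) + C (100) + C (100) + XC (90) + V (5) = 2395. So it is a valid standard Roman numeral.

Yes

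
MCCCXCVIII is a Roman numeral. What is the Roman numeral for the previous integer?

MCCCXCVIII = 1398, so the previous integer is 1398 - 1 = 1397

MCCCXCVII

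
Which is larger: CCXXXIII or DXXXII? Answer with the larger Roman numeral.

CCXXXIII = 233
DXXXII = 532
532 is larger

DXXXII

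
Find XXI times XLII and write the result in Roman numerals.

XXI = 21
XLII = 42
21 × 42 = 882

DCCCLXXXII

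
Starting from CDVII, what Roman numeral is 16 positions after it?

CDVII = 407
407 + 16 = 423

CDXXIII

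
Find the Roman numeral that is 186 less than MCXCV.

MCXCV = 1195
1195 - 186 = 1009

MIX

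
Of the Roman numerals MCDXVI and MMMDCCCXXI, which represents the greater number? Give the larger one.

MCDXVI = 1416
MMMDCCCXXI = 3821
3821 is larger

MMMDCCCXXI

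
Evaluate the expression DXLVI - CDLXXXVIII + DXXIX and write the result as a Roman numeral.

DXLVI = 546, CDLXXXVIII = 488, DXXIX = 529
546 - 488 = 58
58 + 529 = 587

DLXXXVII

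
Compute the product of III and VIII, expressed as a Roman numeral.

III = 3
VIII = 8
3 × 8 = 24

XXIV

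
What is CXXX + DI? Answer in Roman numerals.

CXXX = 130
DI = 501
130 + 501 = 631

DCXXXI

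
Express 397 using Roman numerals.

Convert 397 to Roman numerals:
  397 contains 3×100 (CCC)
  97 contains 1×90 (XC)
  7 contains 1×5 (V)
  2 contains 2×1 (II)

CCCXCVII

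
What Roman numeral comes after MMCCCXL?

MMCCCXL = 2340; next is 2341

MMCCCXLI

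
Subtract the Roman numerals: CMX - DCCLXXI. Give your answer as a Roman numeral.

CMX = 910
DCCLXXI = 771
910 - 771 = 139

CXXXIX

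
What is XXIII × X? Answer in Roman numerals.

XXIII = 23
X = 10
23 × 10 = 230

CCXXX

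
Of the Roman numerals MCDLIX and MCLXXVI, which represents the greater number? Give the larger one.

MCDLIX = 1459
MCLXXVI = 1176
1459 is larger

MCDLIX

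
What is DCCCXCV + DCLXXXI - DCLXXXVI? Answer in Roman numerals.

DCCCXCV = 895, DCLXXXI = 681, DCLXXXVI = 686
895 + 681 = 1576
1576 - 686 = 890

DCCCXC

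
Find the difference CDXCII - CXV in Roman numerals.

CDXCII = 492
CXV = 115
492 - 115 = 377

CCCLXXVII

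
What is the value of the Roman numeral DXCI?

DXCI: D=500, XC=90, I=1
500 + 90 + 1 = 591

591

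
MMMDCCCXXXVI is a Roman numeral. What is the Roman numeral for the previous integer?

MMMDCCCXXXVI = 3836; previous is 3835

MMMDCCCXXXV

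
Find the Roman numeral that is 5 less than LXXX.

LXXX = 80
80 - 5 = 75

LXXV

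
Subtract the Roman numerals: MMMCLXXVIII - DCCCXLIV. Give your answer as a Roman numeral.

MMMCLXXVIII = 3178
DCCCXLIV = 844
3178 - 844 = 2334

MMCCCXXXIV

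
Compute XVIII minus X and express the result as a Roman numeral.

XVIII = 18
X = 10
18 - 10 = 8

VIII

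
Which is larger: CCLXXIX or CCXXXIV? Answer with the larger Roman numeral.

CCLXXIX = 279
CCXXXIV = 234
279 is larger

CCLXXIX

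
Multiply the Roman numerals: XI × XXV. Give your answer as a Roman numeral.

XI = 11
XXV = 25
11 × 25 = 275

CCLXXV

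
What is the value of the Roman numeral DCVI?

DCVI: D=500, C=100, V=5, I=1
500 + 100 + 5 + 1 = 606

606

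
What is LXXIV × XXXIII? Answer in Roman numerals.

LXXIV = 74
XXXIII = 33
74 × 33 = 2442

MMCDXLII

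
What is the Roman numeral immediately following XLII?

XLII = 42; next is 43

XLIII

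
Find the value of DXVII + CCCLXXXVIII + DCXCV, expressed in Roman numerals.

DXVII = 517, CCCLXXXVIII = 388, DCXCV = 695
517 + 388 = 905
905 + 695 = 1600

MDC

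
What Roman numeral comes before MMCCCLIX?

MMCCCLIX = 2359; previous is 2358

MMCCCLVIII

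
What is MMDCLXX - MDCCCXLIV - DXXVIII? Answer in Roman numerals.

MMDCLXX = 2670, MDCCCXLIV = 1844, DXXVIII = 528
2670 - 1844 = 826
826 - 528 = 298

CCXCVIII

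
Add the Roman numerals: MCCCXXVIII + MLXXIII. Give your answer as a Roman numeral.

MCCCXXVIII = 1328
MLXXIII = 1073
1328 + 1073 = 2401

MMCDI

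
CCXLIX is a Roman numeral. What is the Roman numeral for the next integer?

CCXLIX = 249, so the next integer is 249 + 1 = 250

CCL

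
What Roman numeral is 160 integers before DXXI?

DXXI = 521
521 - 160 = 361

CCCLXI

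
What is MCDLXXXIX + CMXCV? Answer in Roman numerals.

MCDLXXXIX = 1489
CMXCV = 995
1489 + 995 = 2484

MMCDLXXXIV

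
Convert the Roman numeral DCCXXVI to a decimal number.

DCCXXVI: D=500, C=100, C=100, X=10, X=10, V=5, I=1
500 + 100 + 100 + 10 + 10 + 5 + 1 = 726

726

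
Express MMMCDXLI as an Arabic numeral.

MMMCDXLI: M=1000, M=1000, M=1000, CD=400, XL=40, I=1
1000 + 1000 + 1000 + 400 + 40 + 1 = 3441

3441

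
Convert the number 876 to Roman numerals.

Convert 876 to Roman numerals:
  876 contains 1×500 (D)
  376 contains 3×100 (CCC)
  76 contains 1×50 (L)
  26 contains 2×10 (XX)
  6 contains 1×5 (V)
  1 contains 1×1 (I)

DCCCLXXVI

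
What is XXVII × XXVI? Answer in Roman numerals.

XXVII = 27
XXVI = 26
27 × 26 = 702

DCCII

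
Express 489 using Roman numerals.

Convert 489 to Roman numerals:
  489 contains 1×400 (CD)
  89 contains 1×50 (L)
  39 contains 3×10 (XXX)
  9 contains 1×9 (IX)

CDLXXXIX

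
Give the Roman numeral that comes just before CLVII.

CLVII = 157; previous is 156

CLVI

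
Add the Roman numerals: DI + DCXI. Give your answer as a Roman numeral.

DI = 501
DCXI = 611
501 + 611 = 1112

MCXII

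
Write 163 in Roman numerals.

Convert 163 to Roman numerals:
  163 contains 1×100 (C)
  63 contains 1×50 (L)
  13 contains 1×10 (X)
  3 contains 3×1 (III)

CLXIII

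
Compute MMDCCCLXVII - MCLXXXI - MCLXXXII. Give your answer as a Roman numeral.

MMDCCCLXVII = 2867, MCLXXXI = 1181, MCLXXXII = 1182
2867 - 1181 = 1686
1686 - 1182 = 504

DIV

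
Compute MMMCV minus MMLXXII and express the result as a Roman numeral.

MMMCV = 3105
MMLXXII = 2072
3105 - 2072 = 1033

MXXXIII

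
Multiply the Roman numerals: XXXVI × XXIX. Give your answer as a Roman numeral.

XXXVI = 36
XXIX = 29
36 × 29 = 1044

MXLIV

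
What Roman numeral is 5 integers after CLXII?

CLXII = 162
162 + 5 = 167

CLXVII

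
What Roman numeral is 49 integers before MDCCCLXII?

MDCCCLXII = 1862
1862 - 49 = 1813

MDCCCXIII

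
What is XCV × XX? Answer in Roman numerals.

XCV = 95
XX = 20
95 × 20 = 1900

MCM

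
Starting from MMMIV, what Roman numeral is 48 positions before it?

MMMIV = 3004
3004 - 48 = 2956

MMCMLVI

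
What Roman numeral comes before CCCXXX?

CCCXXX = 330; previous is 329

CCCXXIX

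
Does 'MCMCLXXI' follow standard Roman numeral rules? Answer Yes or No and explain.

'MCMCLXXI': C cannot come right after the subtractive pair CM: once C is subtracted in CM, the next symbol must be smaller than C

No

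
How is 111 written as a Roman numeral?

Convert 111 to Roman numerals:
  111 contains 1×100 (C)
  11 contains 1×10 (X)
  1 contains 1×1 (I)

CXI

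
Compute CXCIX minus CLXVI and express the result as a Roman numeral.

CXCIX = 199
CLXVI = 166
199 - 166 = 33

XXXIII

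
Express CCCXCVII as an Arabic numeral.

CCCXCVII: C=100, C=100, C=100, XC=90, V=5, I=1, I=1
100 + 100 + 100 + 90 + 5 + 1 + 1 = 397

397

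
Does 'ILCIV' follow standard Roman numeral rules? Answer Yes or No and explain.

'ILCIV': Invalid subtractive combination: IL

No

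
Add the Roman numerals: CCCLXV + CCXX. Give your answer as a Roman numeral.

CCCLXV = 365
CCXX = 220
365 + 220 = 585

DLXXXV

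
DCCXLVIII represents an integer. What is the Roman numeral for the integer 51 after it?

DCCXLVIII = 748
748 + 51 = 799

DCCXCIX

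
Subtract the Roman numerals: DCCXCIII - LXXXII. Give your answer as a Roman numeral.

DCCXCIII = 793
LXXXII = 82
793 - 82 = 711

DCCXI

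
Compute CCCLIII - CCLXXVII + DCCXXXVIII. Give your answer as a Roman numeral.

CCCLIII = 353, CCLXXVII = 277, DCCXXXVIII = 738
353 - 277 = 76
76 + 738 = 814

DCCCXIV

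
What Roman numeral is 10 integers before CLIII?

CLIII = 153
153 - 10 = 143

CXLIII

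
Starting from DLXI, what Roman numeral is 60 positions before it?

DLXI = 561
561 - 60 = 501

DI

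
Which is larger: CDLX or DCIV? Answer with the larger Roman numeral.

CDLX = 460
DCIV = 604
604 is larger

DCIV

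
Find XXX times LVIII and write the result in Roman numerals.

XXX = 30
LVIII = 58
30 × 58 = 1740

MDCCXL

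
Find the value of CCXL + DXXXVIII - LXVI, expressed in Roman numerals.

CCXL = 240, DXXXVIII = 538, LXVI = 66
240 + 538 = 778
778 - 66 = 712

DCCXII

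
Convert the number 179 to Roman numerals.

Convert 179 to Roman numerals:
  179 contains 1×100 (C)
  79 contains 1×50 (L)
  29 contains 2×10 (XX)
  9 contains 1×9 (IX)

CLXXIX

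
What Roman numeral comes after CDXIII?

CDXIII = 413; next is 414

CDXIV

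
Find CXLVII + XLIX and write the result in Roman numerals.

CXLVII = 147
XLIX = 49
147 + 49 = 196

CXCVI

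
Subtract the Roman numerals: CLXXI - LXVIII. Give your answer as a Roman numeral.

CLXXI = 171
LXVIII = 68
171 - 68 = 103

CIII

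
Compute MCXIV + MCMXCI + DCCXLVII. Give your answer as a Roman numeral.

MCXIV = 1114, MCMXCI = 1991, DCCXLVII = 747
1114 + 1991 = 3105
3105 + 747 = 3852

MMMDCCCLII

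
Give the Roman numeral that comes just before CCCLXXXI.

CCCLXXXI = 381; previous is 380

CCCLXXX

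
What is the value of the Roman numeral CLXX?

CLXX: C=100, L=50, X=10, X=10
100 + 50 + 10 + 10 = 170

170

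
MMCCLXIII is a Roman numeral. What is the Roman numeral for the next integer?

MMCCLXIII = 2263; next is 2264

MMCCLXIV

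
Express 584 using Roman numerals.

Convert 584 to Roman numerals:
  584 contains 1×500 (D)
  84 contains 1×50 (L)
  34 contains 3×10 (XXX)
  4 contains 1×4 (IV)

DLXXXIV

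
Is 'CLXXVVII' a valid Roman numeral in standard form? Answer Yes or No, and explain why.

'CLXXVVII': V should not appear more than once

No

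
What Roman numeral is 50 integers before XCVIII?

XCVIII = 98
98 - 50 = 48

XLVIII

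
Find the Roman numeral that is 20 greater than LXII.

LXII = 62
62 + 20 = 82

LXXXII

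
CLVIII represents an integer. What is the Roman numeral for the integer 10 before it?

CLVIII = 158
158 - 10 = 148

CXLVIII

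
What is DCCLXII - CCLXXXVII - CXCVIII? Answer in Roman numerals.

DCCLXII = 762, CCLXXXVII = 287, CXCVIII = 198
762 - 287 = 475
475 - 198 = 277

CCLXXVII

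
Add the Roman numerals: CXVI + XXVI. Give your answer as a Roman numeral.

CXVI = 116
XXVI = 26
116 + 26 = 142

CXLII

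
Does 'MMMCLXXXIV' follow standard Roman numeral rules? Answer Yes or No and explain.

'MMMCLXXXIV': Check the rules: uses only the symbols I, V, X, L, C, D, M; no symbol is repeated more than three times in a row; V, L and D each appear at most once; the only place a smaller symbol precedes a larger one is the allowed subtractive pair IV, the symbol right after such a pair (if any) is smaller than the pair's first symbol, and otherwise the values never increase from left to right. Value: M (1000) + M (1000) + M (1000) + C (100) + L (50) + X (10) + X (10) + X (10) + IV (4) = 3184. So it is a valid standard Roman numeral.

Yes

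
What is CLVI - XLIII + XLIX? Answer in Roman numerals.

CLVI = 156, XLIII = 43, XLIX = 49
156 - 43 = 113
113 + 49 = 162

CLXII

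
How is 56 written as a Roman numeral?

Convert 56 to Roman numerals:
  56 contains 1×50 (L)
  6 contains 1×5 (V)
  1 contains 1×1 (I)

LVI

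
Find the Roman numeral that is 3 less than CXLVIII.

CXLVIII = 148
148 - 3 = 145

CXLV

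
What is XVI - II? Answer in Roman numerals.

XVI = 16
II = 2
16 - 2 = 14

XIV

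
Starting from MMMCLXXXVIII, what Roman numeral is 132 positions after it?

MMMCLXXXVIII = 3188
3188 + 132 = 3320

MMMCCCXX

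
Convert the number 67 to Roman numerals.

Convert 67 to Roman numerals:
  67 contains 1×50 (L)
  17 contains 1×10 (X)
  7 contains 1×5 (V)
  2 contains 2×1 (II)

LXVII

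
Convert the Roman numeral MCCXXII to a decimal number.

MCCXXII: M=1000, C=100, C=100, X=10, X=10, I=1, I=1
1000 + 100 + 100 + 10 + 10 + 1 + 1 = 1222

1222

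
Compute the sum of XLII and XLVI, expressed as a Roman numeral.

XLII = 42
XLVI = 46
42 + 46 = 88

LXXXVIII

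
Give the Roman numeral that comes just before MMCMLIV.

MMCMLIV = 2954; previous is 2953

MMCMLIII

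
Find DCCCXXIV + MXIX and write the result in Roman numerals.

DCCCXXIV = 824
MXIX = 1019
824 + 1019 = 1843

MDCCCXLIII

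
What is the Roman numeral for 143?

Convert 143 to Roman numerals:
  143 contains 1×100 (C)
  43 contains 1×40 (XL)
  3 contains 3×1 (III)

CXLIII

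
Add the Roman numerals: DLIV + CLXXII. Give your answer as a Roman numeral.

DLIV = 554
CLXXII = 172
554 + 172 = 726

DCCXXVI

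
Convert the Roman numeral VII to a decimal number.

VII: V=5, I=1, I=1
5 + 1 + 1 = 7

7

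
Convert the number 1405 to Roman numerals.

Convert 1405 to Roman numerals:
  1405 contains 1×1000 (M)
  405 contains 1×400 (CD)
  5 contains 1×5 (V)

MCDV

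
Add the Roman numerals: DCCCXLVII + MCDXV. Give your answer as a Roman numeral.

DCCCXLVII = 847
MCDXV = 1415
847 + 1415 = 2262

MMCCLXII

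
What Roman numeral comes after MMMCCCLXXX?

MMMCCCLXXX = 3380; next is 3381

MMMCCCLXXXI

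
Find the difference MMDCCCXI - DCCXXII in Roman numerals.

MMDCCCXI = 2811
DCCXXII = 722
2811 - 722 = 2089

MMLXXXIX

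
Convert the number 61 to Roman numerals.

Convert 61 to Roman numerals:
  61 contains 1×50 (L)
  11 contains 1×10 (X)
  1 contains 1×1 (I)

LXI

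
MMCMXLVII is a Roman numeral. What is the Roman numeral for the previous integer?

MMCMXLVII = 2947; previous is 2946

MMCMXLVI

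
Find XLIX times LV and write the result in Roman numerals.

XLIX = 49
LV = 55
49 × 55 = 2695

MMDCXCV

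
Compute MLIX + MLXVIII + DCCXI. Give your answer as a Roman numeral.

MLIX = 1059, MLXVIII = 1068, DCCXI = 711
1059 + 1068 = 2127
2127 + 711 = 2838

MMDCCCXXXVIII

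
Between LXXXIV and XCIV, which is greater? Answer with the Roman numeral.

LXXXIV = 84
XCIV = 94
94 is larger

XCIV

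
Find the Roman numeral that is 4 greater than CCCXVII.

CCCXVII = 317
317 + 4 = 321

CCCXXI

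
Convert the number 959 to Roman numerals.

Convert 959 to Roman numerals:
  959 contains 1×900 (CM)
  59 contains 1×50 (L)
  9 contains 1×9 (IX)

CMLIX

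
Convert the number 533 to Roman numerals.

Convert 533 to Roman numerals:
  533 contains 1×500 (D)
  33 contains 3×10 (XXX)
  3 contains 3×1 (III)

DXXXIII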